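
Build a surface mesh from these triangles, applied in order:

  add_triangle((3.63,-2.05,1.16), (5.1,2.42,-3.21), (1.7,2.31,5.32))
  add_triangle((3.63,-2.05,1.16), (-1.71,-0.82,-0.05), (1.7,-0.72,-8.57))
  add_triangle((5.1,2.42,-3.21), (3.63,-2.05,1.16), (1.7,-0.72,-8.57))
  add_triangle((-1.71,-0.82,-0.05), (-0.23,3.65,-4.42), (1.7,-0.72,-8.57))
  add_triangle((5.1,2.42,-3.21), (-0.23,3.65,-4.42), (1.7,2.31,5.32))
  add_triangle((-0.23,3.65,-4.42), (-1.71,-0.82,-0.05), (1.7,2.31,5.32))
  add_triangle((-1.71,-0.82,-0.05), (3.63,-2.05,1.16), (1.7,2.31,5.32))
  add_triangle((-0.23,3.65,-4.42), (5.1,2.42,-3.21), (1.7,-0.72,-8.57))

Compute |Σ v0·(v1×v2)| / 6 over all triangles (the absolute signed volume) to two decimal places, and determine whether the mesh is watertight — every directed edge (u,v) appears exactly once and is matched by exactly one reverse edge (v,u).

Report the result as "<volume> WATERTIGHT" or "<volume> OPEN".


Per-triangle v0·(v1×v2)/6:
  t1: +24.8920
  t2: +9.7734
  t3: +28.5197
  t4: +11.1686
  t5: +26.2508
  t6: +7.5282
  t7: +6.1427
  t8: +29.8880
Σ = +144.1634 → |volume| = 144.16

Directed edges: 24 total, each appears once with its reverse present → watertight.

144.16 WATERTIGHT


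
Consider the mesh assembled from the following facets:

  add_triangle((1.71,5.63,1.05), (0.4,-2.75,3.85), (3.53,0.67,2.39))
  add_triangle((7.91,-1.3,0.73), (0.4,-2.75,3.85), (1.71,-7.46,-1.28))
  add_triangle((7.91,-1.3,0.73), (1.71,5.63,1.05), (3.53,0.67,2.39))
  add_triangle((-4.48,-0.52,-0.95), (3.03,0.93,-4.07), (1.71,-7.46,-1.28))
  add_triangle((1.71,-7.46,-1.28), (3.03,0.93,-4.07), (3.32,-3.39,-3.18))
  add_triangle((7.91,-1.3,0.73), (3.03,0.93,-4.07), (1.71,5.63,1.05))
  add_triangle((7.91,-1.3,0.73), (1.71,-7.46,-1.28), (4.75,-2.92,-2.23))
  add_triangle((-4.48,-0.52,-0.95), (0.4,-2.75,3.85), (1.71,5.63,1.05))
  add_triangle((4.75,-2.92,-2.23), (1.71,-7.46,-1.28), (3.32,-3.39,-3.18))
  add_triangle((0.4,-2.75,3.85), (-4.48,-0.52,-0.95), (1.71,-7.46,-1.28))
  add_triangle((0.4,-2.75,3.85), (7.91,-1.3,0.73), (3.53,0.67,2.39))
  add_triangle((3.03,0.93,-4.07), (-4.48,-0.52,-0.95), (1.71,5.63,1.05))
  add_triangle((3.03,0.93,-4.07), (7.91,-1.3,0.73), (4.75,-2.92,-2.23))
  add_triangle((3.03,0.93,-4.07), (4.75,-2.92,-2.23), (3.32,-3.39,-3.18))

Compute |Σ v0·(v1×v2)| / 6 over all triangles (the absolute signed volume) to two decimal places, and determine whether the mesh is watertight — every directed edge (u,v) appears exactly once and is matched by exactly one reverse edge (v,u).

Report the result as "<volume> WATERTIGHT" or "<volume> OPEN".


Per-triangle v0·(v1×v2)/6:
  t1: +10.9928
  t2: +41.1761
  t3: +14.6155
  t4: +27.6571
  t5: +2.8953
  t6: +35.5750
  t7: +21.1990
  t8: +16.7051
  t9: +7.7165
  t10: +24.9603
  t11: +13.5892
  t12: +19.4086
  t13: +17.2909
  t14: +6.4121
Σ = +260.1934 → |volume| = 260.19

Directed edges: 42 total, each appears once with its reverse present → watertight.

260.19 WATERTIGHT


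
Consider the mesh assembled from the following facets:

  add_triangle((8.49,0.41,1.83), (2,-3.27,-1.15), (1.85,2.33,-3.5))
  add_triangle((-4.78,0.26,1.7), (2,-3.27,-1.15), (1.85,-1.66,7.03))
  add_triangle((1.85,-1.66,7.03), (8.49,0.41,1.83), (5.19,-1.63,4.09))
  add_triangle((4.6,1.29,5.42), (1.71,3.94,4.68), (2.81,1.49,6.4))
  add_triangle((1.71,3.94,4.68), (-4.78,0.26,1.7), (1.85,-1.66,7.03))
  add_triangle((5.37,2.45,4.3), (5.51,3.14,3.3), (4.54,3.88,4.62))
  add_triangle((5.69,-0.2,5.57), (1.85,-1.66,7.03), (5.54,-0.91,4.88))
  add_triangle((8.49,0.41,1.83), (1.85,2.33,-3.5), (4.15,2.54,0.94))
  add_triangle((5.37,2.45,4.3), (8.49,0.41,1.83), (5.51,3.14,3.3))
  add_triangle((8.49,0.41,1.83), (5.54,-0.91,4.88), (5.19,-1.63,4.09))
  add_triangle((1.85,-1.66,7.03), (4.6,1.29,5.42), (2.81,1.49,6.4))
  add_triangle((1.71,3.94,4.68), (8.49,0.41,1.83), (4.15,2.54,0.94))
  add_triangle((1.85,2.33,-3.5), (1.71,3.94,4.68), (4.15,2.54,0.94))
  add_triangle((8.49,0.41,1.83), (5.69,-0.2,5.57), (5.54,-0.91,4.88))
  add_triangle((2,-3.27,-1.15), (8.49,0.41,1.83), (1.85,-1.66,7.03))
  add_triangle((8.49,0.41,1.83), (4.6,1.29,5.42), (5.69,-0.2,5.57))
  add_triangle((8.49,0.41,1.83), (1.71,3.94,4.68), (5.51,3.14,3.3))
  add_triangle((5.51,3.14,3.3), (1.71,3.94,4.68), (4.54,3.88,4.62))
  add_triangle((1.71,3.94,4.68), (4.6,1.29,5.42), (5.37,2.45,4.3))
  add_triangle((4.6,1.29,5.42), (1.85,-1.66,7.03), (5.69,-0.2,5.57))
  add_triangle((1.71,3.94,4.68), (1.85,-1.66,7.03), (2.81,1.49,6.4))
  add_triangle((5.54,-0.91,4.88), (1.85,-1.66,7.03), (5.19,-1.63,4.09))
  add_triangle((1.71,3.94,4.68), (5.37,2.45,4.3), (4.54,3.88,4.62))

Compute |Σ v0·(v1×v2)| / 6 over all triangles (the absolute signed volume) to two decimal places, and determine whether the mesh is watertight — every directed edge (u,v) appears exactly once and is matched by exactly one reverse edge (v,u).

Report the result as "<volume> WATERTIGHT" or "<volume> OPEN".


207.82 OPEN

Per-triangle v0·(v1×v2)/6:
  t1: +23.5855
  t2: +19.9066
  t3: -10.2915
  t4: +6.7610
  t5: +31.2706
  t6: +2.3520
  t7: +4.3617
  t8: +13.0511
  t9: +6.2315
  t10: +4.8576
  t11: +7.7704
  t12: +14.0248
  t13: +11.3992
  t14: +4.7610
  t15: +35.5030
  t16: +9.5383
  t17: -6.0031
  t18: +0.8367
  t19: +7.3074
  t20: +8.5720
  t21: +4.9724
  t22: +4.4800
  t23: +2.5747
Σ = +207.8229 → |volume| = 207.82

Directed edges: 69 total; 7 unmatched, e.g. (2,-3.27,-1.15)→(1.85,2.33,-3.5) → open.


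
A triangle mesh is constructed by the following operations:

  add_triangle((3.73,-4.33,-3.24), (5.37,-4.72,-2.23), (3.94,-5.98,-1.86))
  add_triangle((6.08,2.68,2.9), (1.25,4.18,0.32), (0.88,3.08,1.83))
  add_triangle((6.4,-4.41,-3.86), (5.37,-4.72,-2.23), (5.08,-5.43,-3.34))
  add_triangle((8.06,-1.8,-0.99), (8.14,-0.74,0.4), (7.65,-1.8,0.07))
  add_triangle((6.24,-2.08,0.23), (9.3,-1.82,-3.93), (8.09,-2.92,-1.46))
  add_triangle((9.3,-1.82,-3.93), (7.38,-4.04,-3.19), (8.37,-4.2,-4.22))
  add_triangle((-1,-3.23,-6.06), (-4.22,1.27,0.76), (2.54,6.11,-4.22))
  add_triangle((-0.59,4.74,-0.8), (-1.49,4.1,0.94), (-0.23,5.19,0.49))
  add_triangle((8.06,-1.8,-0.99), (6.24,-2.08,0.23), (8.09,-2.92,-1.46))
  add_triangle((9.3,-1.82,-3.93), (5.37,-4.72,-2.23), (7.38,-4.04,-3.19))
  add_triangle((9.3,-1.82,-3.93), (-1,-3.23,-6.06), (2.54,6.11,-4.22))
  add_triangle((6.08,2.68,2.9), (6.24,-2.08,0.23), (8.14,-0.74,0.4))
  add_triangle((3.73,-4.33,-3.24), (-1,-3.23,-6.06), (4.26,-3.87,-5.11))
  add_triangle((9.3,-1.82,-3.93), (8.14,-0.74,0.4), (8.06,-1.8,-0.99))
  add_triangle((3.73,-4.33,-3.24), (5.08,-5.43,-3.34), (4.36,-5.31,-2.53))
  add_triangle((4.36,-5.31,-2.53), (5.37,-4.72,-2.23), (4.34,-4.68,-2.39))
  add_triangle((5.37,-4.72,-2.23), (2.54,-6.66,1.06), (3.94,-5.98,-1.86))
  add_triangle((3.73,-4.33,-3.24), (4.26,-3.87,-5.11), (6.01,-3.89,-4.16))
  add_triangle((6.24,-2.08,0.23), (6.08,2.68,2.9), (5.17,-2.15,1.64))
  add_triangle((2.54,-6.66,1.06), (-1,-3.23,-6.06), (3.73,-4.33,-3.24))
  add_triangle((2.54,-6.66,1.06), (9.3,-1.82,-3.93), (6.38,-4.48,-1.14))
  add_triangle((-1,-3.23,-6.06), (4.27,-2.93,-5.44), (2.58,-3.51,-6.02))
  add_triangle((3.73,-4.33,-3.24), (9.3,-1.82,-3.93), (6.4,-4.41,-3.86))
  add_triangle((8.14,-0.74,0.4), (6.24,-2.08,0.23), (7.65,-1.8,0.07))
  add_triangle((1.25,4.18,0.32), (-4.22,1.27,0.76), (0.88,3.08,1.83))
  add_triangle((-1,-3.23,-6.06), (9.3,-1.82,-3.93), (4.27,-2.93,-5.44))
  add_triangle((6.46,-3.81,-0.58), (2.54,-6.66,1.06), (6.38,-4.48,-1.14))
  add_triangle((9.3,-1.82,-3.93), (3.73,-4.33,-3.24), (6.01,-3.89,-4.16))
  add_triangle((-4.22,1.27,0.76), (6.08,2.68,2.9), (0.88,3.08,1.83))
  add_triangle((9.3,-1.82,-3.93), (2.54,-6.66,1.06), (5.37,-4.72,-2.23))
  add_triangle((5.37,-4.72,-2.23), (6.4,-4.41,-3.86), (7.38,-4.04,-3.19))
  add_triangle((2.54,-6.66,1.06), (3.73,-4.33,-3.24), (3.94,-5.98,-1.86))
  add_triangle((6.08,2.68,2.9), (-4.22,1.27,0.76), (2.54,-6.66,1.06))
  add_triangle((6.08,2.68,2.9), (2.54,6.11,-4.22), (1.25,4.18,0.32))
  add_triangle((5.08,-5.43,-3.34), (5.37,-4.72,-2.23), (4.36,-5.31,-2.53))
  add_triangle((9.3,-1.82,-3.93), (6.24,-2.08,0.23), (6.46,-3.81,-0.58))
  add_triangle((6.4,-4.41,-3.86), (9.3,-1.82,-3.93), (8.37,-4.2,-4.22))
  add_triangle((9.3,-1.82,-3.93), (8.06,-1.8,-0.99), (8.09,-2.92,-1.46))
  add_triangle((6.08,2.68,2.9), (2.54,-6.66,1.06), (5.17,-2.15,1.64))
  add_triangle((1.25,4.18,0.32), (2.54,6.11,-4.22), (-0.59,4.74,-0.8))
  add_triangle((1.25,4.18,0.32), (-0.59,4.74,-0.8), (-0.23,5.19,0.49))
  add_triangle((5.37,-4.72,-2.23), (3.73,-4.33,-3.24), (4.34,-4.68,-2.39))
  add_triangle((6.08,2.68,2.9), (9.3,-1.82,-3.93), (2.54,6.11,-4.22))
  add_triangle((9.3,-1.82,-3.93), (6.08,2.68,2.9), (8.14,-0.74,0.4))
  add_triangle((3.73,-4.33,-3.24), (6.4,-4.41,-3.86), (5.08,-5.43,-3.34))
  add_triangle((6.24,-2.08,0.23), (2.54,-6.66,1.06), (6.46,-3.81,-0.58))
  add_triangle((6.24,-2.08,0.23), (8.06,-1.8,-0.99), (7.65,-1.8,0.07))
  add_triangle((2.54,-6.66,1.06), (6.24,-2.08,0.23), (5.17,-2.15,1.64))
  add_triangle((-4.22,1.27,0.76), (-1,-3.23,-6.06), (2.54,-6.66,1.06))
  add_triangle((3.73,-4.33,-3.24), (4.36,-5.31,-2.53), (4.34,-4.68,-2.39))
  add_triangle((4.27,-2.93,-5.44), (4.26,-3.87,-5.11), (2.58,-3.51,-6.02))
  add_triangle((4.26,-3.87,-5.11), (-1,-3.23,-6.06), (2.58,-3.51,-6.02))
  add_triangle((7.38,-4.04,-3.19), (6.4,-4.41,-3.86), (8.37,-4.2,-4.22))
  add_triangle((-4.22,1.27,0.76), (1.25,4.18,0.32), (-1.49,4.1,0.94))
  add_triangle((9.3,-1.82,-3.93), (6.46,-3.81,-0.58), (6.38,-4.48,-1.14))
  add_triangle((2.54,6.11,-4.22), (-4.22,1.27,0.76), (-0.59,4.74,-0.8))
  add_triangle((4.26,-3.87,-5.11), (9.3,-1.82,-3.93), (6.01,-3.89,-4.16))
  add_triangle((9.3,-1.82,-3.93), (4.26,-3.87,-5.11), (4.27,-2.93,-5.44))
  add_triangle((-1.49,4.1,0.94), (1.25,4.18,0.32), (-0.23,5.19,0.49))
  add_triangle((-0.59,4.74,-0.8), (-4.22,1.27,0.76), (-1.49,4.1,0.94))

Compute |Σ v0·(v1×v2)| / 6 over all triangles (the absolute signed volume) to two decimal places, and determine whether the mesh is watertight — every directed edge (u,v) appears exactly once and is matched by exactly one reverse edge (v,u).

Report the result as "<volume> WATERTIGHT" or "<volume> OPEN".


480.09 WATERTIGHT

Per-triangle v0·(v1×v2)/6:
  t1: +3.5987
  t2: +5.9396
  t3: +2.3766
  t4: +1.6341
  t5: -3.3329
  t6: +2.4646
  t7: +39.5149
  t8: +1.5935
  t9: +1.9202
  t10: +0.5638
  t11: +83.0961
  t12: +5.0023
  t13: +8.4792
  t14: +4.5195
  t15: +0.5309
  t16: -0.2202
  t17: +5.6508
  t18: +3.4139
  t19: +8.2823
  t20: +24.9021
  t21: +4.1790
  t22: +1.4628
  t23: +1.6951
  t24: +0.5130
  t25: +5.0897
  t26: +1.7399
  t27: +4.1468
  t28: +2.0427
  t29: +3.0911
  t30: +11.7576
  t31: +2.4964
  t32: +0.7495
  t33: +21.3786
  t34: +18.5770
  t35: +1.0061
  t36: +8.4508
  t37: +1.2458
  t38: +4.3300
  t39: +5.8313
  t40: +7.1335
  t41: +1.5733
  t42: -0.7566
  t43: +74.8852
  t44: +15.8011
  t45: +1.5200
  t46: +6.6112
  t47: +0.8085
  t48: +8.3343
  t49: +29.6434
  t50: -0.4932
  t51: +2.2345
  t52: +2.5843
  t53: +1.1851
  t54: -0.7523
  t55: +4.6280
  t56: +7.6920
  t57: +6.2970
  t58: +6.3656
  t59: +0.6020
  t60: +4.4828
Σ = +480.0927 → |volume| = 480.09

Directed edges: 180 total, each appears once with its reverse present → watertight.


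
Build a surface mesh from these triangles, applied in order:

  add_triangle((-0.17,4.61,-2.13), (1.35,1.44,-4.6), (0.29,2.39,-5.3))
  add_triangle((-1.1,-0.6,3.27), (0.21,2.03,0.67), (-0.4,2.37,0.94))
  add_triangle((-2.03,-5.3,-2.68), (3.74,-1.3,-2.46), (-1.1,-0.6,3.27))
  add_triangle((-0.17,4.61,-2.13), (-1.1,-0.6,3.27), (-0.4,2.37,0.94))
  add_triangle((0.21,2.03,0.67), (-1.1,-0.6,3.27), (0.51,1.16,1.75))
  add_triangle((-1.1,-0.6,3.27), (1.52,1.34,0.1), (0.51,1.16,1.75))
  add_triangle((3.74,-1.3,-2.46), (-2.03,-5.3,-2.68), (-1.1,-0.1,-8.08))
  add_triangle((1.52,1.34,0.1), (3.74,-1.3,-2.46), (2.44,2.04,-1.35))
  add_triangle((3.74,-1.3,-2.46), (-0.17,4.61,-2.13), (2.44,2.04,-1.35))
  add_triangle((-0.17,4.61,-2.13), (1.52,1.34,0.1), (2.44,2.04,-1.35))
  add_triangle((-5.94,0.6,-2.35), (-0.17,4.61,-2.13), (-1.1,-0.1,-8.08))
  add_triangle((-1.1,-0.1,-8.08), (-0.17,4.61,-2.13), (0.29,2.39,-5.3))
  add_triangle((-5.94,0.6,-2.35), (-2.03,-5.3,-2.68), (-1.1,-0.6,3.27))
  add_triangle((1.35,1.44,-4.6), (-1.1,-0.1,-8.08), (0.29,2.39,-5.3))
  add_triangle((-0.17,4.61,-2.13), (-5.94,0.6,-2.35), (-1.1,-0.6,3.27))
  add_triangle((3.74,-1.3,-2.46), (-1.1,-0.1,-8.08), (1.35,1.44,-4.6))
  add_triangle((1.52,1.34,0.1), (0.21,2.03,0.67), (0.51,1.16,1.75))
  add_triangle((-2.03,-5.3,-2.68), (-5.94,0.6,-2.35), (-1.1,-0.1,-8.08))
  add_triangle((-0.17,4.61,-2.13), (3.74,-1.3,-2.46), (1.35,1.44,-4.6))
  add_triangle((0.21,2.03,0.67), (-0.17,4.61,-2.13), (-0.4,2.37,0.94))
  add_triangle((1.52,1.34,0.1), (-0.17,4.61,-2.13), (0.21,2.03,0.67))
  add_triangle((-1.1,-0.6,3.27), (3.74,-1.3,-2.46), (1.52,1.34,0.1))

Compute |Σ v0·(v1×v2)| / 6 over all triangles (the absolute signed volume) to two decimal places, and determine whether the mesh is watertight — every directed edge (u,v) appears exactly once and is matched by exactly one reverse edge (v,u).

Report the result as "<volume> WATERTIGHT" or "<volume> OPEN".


Per-triangle v0·(v1×v2)/6:
  t1: +3.3801
  t2: +0.7016
  t3: +11.9914
  t4: +1.0357
  t5: +0.9377
  t6: +0.4407
  t7: +31.7488
  t8: +1.6830
  t9: +4.7590
  t10: +1.8811
  t11: +35.1913
  t12: +5.9189
  t13: +21.5146
  t14: +4.4960
  t15: +15.3949
  t16: +11.5932
  t17: +0.6841
  t18: +41.2720
  t19: +7.8621
  t20: +0.8316
  t21: +1.7815
  t22: +3.6391
Σ = +208.7383 → |volume| = 208.74

Directed edges: 66 total, each appears once with its reverse present → watertight.

208.74 WATERTIGHT


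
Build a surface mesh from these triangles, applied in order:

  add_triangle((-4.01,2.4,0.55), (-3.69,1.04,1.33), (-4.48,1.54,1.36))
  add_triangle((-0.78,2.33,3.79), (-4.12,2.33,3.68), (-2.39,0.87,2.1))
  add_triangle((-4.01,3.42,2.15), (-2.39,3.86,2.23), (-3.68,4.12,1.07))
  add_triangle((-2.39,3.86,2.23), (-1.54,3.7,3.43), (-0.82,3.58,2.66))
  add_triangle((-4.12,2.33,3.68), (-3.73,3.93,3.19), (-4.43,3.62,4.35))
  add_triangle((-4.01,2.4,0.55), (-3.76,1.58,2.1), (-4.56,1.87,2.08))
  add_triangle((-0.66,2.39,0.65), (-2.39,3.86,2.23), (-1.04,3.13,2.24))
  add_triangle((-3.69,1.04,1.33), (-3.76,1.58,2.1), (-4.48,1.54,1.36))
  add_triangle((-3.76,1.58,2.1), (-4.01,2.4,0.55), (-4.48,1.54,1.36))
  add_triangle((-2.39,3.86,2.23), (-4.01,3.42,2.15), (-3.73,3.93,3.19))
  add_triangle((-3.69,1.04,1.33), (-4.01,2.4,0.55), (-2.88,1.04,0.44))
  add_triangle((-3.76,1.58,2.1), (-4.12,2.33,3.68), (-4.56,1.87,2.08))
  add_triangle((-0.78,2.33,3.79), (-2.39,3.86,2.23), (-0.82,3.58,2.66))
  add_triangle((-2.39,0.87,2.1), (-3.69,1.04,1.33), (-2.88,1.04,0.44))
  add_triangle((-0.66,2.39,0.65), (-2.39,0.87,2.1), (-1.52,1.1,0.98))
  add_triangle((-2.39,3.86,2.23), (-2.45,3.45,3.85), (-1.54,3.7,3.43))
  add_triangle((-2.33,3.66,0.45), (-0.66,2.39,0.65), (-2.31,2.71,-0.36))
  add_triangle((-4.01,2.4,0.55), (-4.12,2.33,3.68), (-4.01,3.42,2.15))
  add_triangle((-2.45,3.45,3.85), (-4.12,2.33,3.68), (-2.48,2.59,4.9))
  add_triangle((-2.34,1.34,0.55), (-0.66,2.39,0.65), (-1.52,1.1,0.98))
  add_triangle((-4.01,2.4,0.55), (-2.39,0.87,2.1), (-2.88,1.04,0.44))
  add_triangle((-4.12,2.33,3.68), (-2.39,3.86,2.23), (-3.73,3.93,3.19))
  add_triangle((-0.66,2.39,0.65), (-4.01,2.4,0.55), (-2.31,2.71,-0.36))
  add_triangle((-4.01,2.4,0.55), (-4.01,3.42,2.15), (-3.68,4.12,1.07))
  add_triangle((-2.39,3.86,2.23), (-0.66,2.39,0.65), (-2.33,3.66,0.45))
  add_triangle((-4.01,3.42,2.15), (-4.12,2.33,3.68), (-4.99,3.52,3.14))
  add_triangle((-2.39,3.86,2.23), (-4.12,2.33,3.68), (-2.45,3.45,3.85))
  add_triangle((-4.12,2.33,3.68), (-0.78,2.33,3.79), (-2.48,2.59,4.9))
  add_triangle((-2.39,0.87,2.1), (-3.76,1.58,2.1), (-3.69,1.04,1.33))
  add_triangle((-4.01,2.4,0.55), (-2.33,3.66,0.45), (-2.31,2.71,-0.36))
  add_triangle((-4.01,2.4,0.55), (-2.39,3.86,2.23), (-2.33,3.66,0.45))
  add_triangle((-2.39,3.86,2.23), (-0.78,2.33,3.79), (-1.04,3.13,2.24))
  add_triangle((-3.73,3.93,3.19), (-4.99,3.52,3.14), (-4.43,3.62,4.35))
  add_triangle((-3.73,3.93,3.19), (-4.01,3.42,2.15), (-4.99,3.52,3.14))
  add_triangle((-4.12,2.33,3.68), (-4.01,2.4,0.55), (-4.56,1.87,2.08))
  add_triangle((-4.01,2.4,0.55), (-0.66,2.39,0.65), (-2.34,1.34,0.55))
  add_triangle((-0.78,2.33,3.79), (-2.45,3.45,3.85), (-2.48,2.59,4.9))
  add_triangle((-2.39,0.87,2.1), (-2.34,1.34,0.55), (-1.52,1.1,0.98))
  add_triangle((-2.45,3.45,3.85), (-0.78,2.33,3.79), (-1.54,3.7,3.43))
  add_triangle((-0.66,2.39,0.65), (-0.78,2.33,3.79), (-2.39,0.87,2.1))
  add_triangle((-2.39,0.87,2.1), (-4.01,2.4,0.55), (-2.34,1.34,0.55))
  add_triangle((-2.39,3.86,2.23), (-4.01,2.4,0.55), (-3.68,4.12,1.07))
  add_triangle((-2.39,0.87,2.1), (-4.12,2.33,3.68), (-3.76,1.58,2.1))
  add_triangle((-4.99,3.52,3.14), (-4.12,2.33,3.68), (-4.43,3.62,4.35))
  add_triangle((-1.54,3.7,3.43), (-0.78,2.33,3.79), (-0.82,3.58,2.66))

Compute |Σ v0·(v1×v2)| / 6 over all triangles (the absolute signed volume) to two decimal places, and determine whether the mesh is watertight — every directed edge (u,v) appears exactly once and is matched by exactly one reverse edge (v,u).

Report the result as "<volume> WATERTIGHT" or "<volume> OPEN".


Per-triangle v0·(v1×v2)/6:
  t1: -0.0462
  t2: +0.9779
  t3: +1.7217
  t4: +0.8754
  t5: -0.5999
  t6: -0.2580
  t7: +0.6499
  t8: +0.2085
  t9: +0.8744
  t10: +0.9742
  t11: +0.3413
  t12: +0.1352
  t13: -1.9436
  t14: -0.2461
  t15: -0.3197
  t16: +1.1580
  t17: +0.2372
  t18: +2.2687
  t19: +2.4511
  t20: -0.4444
  t21: -0.7929
  t22: +0.3630
  t23: -1.3988
  t24: +1.6651
  t25: +0.9079
  t26: -0.3558
  t27: +2.7270
  t28: -0.9601
  t29: +0.3063
  t30: +1.1405
  t31: +2.6683
  t32: +1.2278
  t33: +1.3407
  t34: +0.8178
  t35: +1.6566
  t36: -0.3280
  t37: +1.4491
  t38: -0.2588
  t39: +1.0956
  t40: -2.6014
  t41: -0.0141
  t42: -1.5199
  t43: +0.4031
  t44: +1.1965
  t45: +0.7506
Σ = +20.5019 → |volume| = 20.50

Directed edges: 135 total; 3 unmatched, e.g. (-1.04,3.13,2.24)→(-0.66,2.39,0.65) → open.

20.50 OPEN


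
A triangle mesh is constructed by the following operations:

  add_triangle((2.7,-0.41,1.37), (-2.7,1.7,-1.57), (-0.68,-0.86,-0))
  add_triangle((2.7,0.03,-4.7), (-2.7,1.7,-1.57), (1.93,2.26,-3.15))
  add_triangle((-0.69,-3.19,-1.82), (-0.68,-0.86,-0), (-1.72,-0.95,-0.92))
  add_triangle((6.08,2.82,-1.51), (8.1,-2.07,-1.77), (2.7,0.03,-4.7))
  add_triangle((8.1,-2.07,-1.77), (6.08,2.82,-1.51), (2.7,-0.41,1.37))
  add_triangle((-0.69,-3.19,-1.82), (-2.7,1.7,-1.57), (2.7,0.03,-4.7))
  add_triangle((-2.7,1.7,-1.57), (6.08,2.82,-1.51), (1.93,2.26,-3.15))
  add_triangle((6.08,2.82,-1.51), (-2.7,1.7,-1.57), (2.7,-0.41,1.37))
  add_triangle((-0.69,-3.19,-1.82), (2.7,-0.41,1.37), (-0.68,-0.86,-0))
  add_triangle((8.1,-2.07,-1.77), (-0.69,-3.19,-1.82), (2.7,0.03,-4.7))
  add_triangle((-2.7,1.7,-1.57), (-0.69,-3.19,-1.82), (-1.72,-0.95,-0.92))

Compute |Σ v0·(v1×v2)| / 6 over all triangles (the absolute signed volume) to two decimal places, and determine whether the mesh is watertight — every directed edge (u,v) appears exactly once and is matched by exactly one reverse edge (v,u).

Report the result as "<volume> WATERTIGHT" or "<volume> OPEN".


Per-triangle v0·(v1×v2)/6:
  t1: +0.1136
  t2: +6.4793
  t3: +0.4944
  t4: +24.0916
  t5: +11.6416
  t6: +11.3309
  t7: +4.8910
  t8: +2.3305
  t9: +1.1487
  t10: +20.5937
  t11: +1.4287
Σ = +84.5439 → |volume| = 84.54

Directed edges: 33 total; 9 unmatched, e.g. (-2.7,1.7,-1.57)→(-0.68,-0.86,-0) → open.

84.54 OPEN


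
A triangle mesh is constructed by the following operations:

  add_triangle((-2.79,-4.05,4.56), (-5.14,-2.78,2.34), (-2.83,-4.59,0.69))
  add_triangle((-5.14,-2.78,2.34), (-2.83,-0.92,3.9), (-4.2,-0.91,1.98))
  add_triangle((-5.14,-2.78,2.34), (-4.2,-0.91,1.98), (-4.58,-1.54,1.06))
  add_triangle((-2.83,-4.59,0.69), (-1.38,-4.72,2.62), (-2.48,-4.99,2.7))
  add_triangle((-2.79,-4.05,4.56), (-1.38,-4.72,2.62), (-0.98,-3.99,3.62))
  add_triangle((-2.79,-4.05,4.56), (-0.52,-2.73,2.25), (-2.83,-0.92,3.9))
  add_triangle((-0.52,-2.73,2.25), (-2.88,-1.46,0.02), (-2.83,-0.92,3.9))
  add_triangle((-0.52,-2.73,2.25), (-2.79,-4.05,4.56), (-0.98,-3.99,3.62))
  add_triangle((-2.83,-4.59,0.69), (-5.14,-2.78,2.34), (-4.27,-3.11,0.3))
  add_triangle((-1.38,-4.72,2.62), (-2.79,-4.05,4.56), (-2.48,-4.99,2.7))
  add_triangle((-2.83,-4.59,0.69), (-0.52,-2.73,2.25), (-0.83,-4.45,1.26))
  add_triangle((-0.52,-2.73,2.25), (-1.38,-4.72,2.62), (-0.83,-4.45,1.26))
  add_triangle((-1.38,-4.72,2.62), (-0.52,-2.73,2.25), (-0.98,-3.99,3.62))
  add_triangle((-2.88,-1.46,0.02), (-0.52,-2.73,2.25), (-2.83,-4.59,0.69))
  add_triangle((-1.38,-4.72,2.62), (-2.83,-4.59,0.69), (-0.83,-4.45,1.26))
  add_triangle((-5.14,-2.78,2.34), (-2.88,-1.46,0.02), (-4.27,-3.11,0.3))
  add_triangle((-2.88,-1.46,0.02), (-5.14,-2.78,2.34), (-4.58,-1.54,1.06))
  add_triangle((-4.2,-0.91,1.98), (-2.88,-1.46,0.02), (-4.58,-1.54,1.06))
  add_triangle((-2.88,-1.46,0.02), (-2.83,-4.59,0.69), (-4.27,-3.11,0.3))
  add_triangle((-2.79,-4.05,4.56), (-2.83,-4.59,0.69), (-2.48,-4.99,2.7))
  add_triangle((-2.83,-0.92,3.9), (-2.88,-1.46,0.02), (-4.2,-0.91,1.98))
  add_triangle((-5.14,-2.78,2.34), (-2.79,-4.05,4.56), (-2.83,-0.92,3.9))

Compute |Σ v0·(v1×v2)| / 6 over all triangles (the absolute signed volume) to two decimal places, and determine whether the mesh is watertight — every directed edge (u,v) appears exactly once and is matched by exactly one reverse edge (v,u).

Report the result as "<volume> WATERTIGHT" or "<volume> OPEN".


27.50 WATERTIGHT

Per-triangle v0·(v1×v2)/6:
  t1: +9.9248
  t2: +3.0108
  t3: +1.2502
  t4: +1.4105
  t5: +2.1145
  t6: +1.4094
  t7: -5.1487
  t8: -0.1822
  t9: +3.8982
  t10: +1.9453
  t11: -2.1672
  t12: +0.5370
  t13: +0.1997
  t14: -2.6087
  t15: +2.1050
  t16: +1.0230
  t17: +0.9508
  t18: -0.1304
  t19: +0.1053
  t20: +2.2403
  t21: -1.7889
  t22: +7.4059
Σ = +27.5045 → |volume| = 27.50

Directed edges: 66 total, each appears once with its reverse present → watertight.


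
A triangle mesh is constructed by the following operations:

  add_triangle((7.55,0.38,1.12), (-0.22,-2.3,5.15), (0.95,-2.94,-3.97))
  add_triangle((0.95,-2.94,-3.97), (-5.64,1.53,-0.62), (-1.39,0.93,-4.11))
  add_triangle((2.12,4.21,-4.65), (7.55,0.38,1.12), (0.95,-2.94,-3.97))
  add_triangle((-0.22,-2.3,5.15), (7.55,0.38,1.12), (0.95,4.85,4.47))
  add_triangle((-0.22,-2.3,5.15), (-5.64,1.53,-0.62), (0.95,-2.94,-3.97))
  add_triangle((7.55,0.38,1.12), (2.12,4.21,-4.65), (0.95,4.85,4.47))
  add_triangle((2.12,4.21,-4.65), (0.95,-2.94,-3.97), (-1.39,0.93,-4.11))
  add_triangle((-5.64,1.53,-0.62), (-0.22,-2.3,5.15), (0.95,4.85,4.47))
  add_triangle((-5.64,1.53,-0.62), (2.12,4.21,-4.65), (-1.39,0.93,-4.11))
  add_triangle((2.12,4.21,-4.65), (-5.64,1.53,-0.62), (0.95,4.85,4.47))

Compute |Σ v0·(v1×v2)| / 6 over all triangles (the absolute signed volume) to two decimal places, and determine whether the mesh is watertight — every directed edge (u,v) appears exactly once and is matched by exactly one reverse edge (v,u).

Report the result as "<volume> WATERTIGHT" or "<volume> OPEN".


309.07 WATERTIGHT

Per-triangle v0·(v1×v2)/6:
  t1: +31.3254
  t2: +12.0952
  t3: +39.8908
  t4: +43.7861
  t5: +22.0834
  t6: +52.3515
  t7: +14.6681
  t8: +34.5258
  t9: +15.2615
  t10: +43.0811
Σ = +309.0690 → |volume| = 309.07

Directed edges: 30 total, each appears once with its reverse present → watertight.


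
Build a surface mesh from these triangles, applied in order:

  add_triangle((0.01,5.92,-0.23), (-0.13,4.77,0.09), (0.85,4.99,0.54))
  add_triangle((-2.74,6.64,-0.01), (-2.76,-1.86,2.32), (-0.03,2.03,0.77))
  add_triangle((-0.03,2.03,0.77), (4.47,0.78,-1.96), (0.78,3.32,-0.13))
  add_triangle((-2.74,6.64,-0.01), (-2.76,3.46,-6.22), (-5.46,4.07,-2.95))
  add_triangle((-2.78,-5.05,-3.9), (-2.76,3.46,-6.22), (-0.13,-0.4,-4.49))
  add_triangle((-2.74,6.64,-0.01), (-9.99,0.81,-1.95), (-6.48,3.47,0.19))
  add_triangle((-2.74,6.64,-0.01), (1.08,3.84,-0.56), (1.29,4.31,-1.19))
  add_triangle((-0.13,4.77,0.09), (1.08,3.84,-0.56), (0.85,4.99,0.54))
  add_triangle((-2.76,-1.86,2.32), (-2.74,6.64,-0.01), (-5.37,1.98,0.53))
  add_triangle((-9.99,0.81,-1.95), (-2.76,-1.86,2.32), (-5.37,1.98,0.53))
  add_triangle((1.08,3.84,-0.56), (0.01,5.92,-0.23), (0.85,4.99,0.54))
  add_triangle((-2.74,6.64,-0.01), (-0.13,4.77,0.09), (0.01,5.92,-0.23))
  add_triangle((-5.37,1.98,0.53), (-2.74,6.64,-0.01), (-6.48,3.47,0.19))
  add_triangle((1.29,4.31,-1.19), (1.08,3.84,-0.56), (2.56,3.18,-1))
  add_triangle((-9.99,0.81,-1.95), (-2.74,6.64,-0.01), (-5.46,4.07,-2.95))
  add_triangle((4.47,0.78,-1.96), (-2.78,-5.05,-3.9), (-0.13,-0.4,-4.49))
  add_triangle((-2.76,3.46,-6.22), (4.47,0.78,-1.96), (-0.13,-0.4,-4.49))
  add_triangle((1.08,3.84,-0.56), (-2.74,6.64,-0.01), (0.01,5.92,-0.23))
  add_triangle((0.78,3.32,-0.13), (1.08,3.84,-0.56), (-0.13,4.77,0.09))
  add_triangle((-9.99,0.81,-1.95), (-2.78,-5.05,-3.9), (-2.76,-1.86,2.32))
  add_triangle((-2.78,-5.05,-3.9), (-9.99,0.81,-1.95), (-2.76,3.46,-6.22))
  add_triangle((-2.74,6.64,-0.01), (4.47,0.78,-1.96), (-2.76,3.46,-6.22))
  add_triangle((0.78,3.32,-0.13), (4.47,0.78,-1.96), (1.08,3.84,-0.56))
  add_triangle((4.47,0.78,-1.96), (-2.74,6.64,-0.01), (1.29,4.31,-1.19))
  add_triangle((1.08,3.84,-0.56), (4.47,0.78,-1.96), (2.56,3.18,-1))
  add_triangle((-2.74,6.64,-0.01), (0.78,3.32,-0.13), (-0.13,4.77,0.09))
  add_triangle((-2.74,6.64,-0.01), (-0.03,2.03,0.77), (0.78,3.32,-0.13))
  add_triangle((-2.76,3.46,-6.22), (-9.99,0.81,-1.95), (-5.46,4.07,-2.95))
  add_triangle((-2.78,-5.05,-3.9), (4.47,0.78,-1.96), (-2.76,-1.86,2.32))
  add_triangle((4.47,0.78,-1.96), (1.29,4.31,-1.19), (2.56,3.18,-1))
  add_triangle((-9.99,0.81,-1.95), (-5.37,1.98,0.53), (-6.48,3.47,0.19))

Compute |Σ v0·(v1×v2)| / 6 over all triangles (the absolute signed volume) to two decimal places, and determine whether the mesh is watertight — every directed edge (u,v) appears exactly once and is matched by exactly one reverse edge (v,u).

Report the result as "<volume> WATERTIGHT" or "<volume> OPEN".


Per-triangle v0·(v1×v2)/6:
  t1: +0.3286
  t2: +5.0891
  t3: +1.4738
  t4: +21.6610
  t5: +17.0906
  t6: +12.9731
  t7: +1.6079
  t8: -0.9157
  t9: +9.5948
  t10: +12.8275
  t11: +1.1184
  t12: +0.7136
  t13: +1.9939
  t14: +0.5718
  t15: +23.3041
  t16: +14.0247
  t17: +15.4409
  t18: +0.8525
  t19: +0.2562
  t20: +36.7582
  t21: +67.9921
  t22: +35.8450
  t23: +0.7818
  t24: +0.3757
  t25: -0.5093
  t26: -0.4855
  t27: +1.9511
  t28: +24.1589
  t29: +9.0309
  t30: +1.6442
  t31: +3.9960
Σ = +321.5458 → |volume| = 321.55

Directed edges: 93 total; 3 unmatched, e.g. (-2.76,-1.86,2.32)→(-0.03,2.03,0.77) → open.

321.55 OPEN


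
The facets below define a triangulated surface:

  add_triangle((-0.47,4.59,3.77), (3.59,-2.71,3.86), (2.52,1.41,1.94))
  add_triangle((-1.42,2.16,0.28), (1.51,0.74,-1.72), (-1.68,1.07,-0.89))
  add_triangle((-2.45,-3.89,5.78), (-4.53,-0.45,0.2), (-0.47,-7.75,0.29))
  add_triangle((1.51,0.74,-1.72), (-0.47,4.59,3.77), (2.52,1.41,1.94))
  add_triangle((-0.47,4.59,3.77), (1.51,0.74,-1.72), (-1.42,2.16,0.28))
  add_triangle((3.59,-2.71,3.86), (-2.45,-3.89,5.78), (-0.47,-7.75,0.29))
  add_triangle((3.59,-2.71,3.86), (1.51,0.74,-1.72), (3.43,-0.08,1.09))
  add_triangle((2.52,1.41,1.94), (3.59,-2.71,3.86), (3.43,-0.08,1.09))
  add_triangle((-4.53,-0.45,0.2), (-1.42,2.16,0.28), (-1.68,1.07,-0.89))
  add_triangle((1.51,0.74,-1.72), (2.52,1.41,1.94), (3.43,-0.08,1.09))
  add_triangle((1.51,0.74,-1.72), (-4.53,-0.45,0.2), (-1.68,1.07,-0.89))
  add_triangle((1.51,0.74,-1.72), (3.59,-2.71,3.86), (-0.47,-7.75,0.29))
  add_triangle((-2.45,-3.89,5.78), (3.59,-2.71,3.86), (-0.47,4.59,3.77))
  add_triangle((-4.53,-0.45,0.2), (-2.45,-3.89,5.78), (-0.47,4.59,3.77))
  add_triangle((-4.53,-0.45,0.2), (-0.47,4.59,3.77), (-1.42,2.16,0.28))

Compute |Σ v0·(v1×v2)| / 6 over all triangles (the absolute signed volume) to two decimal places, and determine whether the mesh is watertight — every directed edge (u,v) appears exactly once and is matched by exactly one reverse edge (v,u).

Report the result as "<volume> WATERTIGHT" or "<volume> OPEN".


190.45 OPEN

Per-triangle v0·(v1×v2)/6:
  t1: +10.4231
  t2: +1.3778
  t3: +32.2461
  t4: +5.6932
  t5: +3.9474
  t6: +38.0725
  t7: +2.0977
  t8: +3.9935
  t9: +1.8780
  t10: +2.3520
  t11: +1.1145
  t12: +15.3196
  t13: +36.0043
  t14: +30.1778
  t15: +5.7528
Σ = +190.4502 → |volume| = 190.45

Directed edges: 45 total; 3 unmatched, e.g. (-4.53,-0.45,0.2)→(-0.47,-7.75,0.29) → open.


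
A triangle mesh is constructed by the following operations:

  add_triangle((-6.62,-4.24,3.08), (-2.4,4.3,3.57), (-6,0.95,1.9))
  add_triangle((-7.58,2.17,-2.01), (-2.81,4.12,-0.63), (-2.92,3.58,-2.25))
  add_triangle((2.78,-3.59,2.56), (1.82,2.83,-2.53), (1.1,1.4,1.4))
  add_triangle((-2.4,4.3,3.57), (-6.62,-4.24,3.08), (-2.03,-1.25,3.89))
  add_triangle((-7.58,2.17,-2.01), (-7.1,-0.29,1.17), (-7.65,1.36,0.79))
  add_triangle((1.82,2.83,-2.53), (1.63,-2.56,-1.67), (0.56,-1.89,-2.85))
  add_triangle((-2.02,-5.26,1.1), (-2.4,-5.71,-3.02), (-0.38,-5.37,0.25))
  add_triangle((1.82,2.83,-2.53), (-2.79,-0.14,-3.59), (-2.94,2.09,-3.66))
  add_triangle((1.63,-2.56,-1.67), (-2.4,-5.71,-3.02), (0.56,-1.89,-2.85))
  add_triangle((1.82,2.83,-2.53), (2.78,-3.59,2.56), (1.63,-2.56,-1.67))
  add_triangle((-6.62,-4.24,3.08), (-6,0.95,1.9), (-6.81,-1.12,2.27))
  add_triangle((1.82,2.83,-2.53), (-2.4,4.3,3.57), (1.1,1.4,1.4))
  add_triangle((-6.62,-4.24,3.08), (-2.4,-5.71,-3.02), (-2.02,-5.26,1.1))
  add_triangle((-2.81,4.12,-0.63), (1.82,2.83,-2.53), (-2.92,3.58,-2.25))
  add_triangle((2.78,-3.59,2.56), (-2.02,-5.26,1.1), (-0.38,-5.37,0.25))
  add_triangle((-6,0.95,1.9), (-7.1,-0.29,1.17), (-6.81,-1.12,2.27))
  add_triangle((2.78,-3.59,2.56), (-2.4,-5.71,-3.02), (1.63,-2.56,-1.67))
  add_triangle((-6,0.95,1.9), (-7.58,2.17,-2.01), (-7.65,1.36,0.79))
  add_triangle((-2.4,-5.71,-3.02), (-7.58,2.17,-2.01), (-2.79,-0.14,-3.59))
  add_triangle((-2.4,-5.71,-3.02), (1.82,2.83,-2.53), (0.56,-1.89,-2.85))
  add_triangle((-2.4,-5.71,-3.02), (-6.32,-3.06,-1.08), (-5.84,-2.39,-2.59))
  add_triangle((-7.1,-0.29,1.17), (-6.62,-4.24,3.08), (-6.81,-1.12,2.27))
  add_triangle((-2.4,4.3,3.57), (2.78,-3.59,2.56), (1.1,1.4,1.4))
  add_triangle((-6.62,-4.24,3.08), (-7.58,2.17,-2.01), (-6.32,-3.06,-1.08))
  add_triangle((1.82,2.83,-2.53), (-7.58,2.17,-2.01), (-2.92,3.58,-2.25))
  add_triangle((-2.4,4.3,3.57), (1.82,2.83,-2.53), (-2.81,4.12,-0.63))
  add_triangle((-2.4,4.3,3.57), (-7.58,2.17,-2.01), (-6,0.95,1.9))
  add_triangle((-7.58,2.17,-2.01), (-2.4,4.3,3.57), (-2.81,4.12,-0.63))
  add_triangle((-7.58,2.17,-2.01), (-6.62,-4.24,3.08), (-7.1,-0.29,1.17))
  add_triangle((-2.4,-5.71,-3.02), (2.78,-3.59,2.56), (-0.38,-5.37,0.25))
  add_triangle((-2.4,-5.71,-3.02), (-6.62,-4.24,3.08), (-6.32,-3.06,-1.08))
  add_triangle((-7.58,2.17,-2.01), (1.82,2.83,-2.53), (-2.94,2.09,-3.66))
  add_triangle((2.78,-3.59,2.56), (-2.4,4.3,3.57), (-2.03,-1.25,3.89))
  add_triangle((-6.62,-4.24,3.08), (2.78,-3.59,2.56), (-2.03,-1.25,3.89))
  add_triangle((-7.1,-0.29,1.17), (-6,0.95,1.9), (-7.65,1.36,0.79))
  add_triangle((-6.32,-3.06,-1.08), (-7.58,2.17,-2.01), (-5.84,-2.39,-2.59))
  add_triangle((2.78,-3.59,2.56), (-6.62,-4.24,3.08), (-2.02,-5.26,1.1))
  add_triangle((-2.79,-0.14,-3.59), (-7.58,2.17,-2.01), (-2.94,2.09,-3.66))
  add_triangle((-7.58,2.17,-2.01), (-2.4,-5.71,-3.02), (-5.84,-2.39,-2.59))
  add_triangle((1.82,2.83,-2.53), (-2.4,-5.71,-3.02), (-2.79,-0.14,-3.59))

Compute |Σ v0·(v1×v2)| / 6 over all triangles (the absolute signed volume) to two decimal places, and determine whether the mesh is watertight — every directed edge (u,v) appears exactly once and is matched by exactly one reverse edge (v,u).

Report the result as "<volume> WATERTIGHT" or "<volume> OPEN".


Per-triangle v0·(v1×v2)/6:
  t1: +18.7157
  t2: +6.5803
  t3: +6.4255
  t4: +18.8344
  t5: +5.0691
  t6: +3.7003
  t7: +6.3734
  t8: +5.2256
  t9: +4.3578
  t10: +8.4979
  t11: +1.5621
  t12: +7.1583
  t13: +18.8396
  t14: +5.0731
  t15: +5.8510
  t16: +2.5310
  t17: +12.7721
  t18: +0.9272
  t19: +20.2073
  t20: +4.0800
  t21: +8.8296
  t22: +3.4101
  t23: +7.3383
  t24: +25.1268
  t25: +4.1964
  t26: +11.6536
  t27: +20.0137
  t28: +17.0937
  t29: +9.4728
  t30: +4.6480
  t31: +23.0188
  t32: +7.4430
  t33: +13.5723
  t34: +17.6671
  t35: +2.4690
  t36: +9.4640
  t37: +15.9136
  t38: +7.9108
  t39: +3.8152
  t40: +12.5759
Σ = +388.4143 → |volume| = 388.41

Directed edges: 120 total, each appears once with its reverse present → watertight.

388.41 WATERTIGHT


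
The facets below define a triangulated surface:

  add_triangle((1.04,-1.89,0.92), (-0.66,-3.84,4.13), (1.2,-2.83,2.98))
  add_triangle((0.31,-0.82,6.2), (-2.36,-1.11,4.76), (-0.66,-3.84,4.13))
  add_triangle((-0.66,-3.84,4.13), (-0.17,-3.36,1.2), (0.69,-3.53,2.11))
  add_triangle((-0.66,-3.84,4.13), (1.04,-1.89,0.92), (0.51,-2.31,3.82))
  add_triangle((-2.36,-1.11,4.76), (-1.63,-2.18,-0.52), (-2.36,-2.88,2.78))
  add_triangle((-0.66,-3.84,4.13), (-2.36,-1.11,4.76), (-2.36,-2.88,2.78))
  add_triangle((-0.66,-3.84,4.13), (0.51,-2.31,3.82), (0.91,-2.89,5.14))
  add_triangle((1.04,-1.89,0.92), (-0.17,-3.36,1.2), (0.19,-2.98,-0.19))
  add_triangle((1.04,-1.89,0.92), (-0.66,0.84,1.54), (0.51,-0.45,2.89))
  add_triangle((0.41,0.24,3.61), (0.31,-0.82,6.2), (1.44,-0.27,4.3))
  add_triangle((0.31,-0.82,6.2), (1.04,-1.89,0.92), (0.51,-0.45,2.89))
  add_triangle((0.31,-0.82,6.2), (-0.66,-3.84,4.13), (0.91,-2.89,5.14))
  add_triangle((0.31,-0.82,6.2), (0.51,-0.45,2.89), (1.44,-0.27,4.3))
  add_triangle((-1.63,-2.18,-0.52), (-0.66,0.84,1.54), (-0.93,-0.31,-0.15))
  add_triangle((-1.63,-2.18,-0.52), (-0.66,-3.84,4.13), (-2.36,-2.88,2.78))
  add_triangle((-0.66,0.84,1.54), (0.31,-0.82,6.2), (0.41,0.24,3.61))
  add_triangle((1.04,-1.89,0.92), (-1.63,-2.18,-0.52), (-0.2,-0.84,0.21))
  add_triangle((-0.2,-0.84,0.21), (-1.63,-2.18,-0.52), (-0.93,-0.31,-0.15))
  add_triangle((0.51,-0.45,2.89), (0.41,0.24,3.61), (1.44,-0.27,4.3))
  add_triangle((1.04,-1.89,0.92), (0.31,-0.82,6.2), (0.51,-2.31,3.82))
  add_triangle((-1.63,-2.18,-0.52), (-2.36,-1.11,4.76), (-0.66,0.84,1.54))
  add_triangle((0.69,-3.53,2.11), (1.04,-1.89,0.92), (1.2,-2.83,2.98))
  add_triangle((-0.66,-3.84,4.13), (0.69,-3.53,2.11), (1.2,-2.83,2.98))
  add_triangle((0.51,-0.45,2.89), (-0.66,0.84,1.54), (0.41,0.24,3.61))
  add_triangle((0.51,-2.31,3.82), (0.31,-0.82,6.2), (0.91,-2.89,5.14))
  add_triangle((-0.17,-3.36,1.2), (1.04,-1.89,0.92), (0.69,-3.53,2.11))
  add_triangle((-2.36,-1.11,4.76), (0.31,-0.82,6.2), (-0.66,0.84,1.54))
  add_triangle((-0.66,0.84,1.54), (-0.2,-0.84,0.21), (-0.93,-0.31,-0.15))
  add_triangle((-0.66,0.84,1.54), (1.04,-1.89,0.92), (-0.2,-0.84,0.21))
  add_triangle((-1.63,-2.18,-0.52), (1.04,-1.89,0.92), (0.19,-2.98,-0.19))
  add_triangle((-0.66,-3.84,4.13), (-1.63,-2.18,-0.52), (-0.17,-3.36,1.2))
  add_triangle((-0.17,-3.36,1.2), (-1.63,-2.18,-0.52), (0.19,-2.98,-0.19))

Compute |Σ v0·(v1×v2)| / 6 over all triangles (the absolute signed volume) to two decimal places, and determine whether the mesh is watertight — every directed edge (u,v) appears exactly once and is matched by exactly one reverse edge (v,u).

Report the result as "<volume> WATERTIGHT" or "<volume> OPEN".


Per-triangle v0·(v1×v2)/6:
  t1: -1.1453
  t2: +8.4123
  t3: +1.5633
  t4: +1.8125
  t5: +1.5502
  t6: +4.6974
  t7: -0.0230
  t8: +0.8444
  t9: -0.3275
  t10: +0.8373
  t11: +0.5983
  t12: +4.2015
  t13: +0.1986
  t14: +0.3754
  t15: +3.1641
  t16: +0.7939
  t17: -0.1526
  t18: -0.0923
  t19: -0.3069
  t20: +1.2708
  t21: +1.6069
  t22: +0.5881
  t23: +1.7675
  t24: -0.2419
  t25: -0.4892
  t26: +0.4209
  t27: +3.1678
  t28: -0.2372
  t29: -0.4189
  t30: -0.7402
  t31: +2.6863
  t32: +1.3152
Σ = +37.6979 → |volume| = 37.70

Directed edges: 96 total, each appears once with its reverse present → watertight.

37.70 WATERTIGHT


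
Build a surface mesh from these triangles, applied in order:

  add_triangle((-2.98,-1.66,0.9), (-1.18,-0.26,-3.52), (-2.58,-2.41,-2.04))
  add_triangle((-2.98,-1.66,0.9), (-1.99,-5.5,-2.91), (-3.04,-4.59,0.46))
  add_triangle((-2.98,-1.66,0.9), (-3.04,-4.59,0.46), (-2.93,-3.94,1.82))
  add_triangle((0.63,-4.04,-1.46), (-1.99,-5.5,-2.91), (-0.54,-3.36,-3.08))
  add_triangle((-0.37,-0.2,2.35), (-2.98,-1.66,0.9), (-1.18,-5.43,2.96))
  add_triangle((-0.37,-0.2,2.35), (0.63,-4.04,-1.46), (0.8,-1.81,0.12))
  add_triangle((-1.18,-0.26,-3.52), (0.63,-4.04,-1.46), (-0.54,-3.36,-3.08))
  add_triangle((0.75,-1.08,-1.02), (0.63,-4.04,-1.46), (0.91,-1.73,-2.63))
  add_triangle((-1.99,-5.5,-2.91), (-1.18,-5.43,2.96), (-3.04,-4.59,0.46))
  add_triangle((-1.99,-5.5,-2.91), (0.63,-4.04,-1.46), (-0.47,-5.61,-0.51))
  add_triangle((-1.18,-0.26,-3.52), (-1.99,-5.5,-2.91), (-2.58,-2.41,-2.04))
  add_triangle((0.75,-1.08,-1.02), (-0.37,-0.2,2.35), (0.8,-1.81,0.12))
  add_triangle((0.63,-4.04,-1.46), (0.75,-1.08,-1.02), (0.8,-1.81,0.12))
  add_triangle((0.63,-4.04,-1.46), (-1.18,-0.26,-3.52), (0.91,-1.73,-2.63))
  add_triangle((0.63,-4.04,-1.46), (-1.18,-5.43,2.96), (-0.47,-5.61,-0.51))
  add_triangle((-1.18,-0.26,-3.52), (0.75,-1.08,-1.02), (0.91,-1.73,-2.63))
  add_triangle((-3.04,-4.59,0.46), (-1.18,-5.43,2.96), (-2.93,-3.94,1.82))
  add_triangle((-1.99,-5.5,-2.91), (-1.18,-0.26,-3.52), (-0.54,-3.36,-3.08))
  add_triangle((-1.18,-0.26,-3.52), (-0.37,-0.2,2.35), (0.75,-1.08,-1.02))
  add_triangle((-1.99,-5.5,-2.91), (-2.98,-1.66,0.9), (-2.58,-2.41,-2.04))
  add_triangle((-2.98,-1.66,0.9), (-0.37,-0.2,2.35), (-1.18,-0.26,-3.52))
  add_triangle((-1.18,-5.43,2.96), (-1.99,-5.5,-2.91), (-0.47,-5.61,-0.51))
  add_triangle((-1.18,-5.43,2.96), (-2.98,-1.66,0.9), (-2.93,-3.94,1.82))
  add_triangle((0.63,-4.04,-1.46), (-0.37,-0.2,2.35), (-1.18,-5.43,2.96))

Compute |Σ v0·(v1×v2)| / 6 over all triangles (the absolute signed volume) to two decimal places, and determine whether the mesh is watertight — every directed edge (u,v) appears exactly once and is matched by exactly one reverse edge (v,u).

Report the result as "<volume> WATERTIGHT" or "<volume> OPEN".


Per-triangle v0·(v1×v2)/6:
  t1: +2.4293
  t2: +4.0518
  t3: +1.8704
  t4: +2.9166
  t5: +5.3135
  t6: +1.0536
  t7: +0.9211
  t8: +0.5136
  t9: +9.4524
  t10: +3.7447
  t11: +4.5344
  t12: +0.0412
  t13: +0.5227
  t14: +3.1245
  t15: +2.3865
  t16: -0.0722
  t17: +3.2267
  t18: +3.3914
  t19: -0.9217
  t20: +4.4525
  t21: +0.4534
  t22: +6.5719
  t23: +0.7678
  t24: +1.9760
Σ = +62.7222 → |volume| = 62.72

Directed edges: 72 total, each appears once with its reverse present → watertight.

62.72 WATERTIGHT


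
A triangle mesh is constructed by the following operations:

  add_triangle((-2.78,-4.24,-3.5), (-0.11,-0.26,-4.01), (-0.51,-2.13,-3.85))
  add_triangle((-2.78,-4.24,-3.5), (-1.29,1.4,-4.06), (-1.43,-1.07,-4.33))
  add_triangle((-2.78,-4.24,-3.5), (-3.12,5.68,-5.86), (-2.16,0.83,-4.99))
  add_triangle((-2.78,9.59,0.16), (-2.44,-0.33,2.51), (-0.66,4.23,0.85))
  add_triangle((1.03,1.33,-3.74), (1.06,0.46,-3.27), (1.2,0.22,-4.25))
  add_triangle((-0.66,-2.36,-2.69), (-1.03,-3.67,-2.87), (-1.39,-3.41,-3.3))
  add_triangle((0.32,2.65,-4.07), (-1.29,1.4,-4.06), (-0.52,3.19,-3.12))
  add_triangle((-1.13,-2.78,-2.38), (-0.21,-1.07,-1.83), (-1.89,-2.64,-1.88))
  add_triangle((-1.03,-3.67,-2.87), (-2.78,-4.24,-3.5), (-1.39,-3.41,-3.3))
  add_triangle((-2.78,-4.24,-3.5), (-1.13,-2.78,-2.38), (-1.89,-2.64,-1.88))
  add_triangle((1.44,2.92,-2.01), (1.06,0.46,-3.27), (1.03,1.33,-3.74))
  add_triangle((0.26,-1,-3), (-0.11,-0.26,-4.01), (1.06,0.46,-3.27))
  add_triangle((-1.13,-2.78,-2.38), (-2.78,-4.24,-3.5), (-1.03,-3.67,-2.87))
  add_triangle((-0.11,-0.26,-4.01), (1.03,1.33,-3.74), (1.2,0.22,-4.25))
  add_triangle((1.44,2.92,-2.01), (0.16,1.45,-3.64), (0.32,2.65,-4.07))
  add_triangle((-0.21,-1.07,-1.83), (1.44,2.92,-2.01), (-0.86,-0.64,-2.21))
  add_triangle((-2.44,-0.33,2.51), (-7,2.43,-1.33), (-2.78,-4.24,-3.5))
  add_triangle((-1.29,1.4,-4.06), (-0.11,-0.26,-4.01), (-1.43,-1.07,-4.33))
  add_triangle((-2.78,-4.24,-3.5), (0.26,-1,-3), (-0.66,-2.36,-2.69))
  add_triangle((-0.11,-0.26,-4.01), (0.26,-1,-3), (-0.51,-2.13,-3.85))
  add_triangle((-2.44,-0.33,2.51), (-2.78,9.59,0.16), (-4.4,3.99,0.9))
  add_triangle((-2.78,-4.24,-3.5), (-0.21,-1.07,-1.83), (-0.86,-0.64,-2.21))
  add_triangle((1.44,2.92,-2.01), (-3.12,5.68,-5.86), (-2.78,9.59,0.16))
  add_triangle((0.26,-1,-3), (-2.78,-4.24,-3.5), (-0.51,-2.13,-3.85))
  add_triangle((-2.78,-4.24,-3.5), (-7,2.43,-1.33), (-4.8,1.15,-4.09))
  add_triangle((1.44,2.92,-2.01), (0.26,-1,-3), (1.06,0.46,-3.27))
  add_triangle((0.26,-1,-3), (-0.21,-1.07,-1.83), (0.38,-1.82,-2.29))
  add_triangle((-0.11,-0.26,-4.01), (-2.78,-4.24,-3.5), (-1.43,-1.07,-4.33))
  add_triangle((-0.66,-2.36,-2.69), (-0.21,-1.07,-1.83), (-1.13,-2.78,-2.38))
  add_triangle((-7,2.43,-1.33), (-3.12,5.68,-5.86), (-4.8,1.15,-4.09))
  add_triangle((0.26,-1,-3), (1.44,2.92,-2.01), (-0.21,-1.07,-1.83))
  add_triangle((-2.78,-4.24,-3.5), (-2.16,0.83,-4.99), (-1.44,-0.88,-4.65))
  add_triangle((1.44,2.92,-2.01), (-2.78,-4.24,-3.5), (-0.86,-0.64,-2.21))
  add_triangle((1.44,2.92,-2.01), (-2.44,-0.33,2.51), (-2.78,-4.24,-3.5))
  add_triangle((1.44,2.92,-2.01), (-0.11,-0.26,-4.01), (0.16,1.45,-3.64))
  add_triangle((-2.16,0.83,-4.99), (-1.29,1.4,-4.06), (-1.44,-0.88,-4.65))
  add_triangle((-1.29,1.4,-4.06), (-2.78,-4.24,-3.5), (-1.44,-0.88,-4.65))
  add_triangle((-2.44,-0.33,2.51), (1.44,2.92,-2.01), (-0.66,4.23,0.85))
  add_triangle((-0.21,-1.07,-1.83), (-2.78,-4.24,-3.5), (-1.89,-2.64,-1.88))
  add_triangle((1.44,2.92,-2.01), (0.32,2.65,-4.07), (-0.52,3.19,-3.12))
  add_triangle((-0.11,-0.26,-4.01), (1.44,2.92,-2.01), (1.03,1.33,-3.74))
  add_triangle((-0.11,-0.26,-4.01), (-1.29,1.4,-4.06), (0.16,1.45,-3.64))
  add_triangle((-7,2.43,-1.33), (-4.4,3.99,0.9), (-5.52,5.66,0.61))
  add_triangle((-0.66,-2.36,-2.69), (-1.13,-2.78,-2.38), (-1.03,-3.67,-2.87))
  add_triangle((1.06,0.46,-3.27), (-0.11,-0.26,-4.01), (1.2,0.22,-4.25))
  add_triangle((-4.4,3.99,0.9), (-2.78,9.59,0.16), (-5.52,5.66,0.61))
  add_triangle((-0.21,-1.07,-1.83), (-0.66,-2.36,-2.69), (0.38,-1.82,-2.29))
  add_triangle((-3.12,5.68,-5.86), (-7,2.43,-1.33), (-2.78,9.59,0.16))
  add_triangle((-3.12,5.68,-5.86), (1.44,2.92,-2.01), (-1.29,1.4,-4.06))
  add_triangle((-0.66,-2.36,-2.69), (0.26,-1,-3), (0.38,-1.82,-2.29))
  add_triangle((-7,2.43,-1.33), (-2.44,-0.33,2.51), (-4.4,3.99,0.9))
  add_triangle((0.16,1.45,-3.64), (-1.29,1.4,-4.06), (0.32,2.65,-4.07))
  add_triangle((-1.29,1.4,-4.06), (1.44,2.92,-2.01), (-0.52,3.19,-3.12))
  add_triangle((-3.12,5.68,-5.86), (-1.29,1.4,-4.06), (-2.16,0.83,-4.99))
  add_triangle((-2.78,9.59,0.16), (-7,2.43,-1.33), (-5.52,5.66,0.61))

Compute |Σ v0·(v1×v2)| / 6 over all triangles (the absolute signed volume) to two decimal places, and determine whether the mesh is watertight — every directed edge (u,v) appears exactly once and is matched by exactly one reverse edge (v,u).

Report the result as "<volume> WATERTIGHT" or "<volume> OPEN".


Per-triangle v0·(v1×v2)/6:
  t1: +2.2884
  t2: +2.6930
  t3: +7.2898
  t4: +5.4354
  t5: +0.1154
  t6: +0.2245
  t7: +1.9102
  t8: -0.3063
  t9: +0.5672
  t10: +0.1369
  t11: +0.6075
  t12: +0.7727
  t13: -0.1609
  t14: +1.0085
  t15: +0.6621
  t16: -1.0897
  t17: +22.1383
  t18: +2.0793
  t19: +0.8835
  t20: +0.6479
  t21: +9.6625
  t22: -0.8788
  t23: +26.6103
  t24: -0.0088
  t25: +17.5086
  t26: -0.4130
  t27: -0.2365
  t28: +2.1010
  t29: -0.0570
  t30: +20.2164
  t31: -0.3705
  t32: +4.0368
  t33: +0.8117
  t34: -7.8791
  t35: +1.1550
  t36: +0.9880
  t37: -2.9410
  t38: -1.1182
  t39: +0.0025
  t40: +1.8439
  t41: +0.7376
  t42: +1.6169
  t43: +2.8167
  t44: -0.1810
  t45: -0.2105
  t46: +2.4949
  t47: -0.2059
  t48: +56.6917
  t49: +7.0428
  t50: +0.6047
  t51: +10.9270
  t52: +0.8978
  t53: -2.2634
  t54: +2.1808
  t55: +13.6857
Σ = +215.7734 → |volume| = 215.77

Directed edges: 165 total; 9 unmatched, e.g. (-2.78,-4.24,-3.5)→(-3.12,5.68,-5.86) → open.

215.77 OPEN
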